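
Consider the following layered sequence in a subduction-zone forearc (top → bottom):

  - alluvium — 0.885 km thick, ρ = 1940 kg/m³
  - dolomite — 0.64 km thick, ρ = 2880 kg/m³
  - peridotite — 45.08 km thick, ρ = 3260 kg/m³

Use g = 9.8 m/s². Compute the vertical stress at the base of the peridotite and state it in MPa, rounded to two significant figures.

1500 MPa

alluvium: 1940 kg/m³ × 9.8 m/s² × 885 m = 1.683×10^7 Pa = 16.83 MPa
dolomite: 2880 kg/m³ × 9.8 m/s² × 640 m = 1.806×10^7 Pa = 18.06 MPa
peridotite: 3260 kg/m³ × 9.8 m/s² × 45080 m = 1.440×10^9 Pa = 1440 MPa
Total = 16.83 + 18.06 + 1440 = 1475.1 MPa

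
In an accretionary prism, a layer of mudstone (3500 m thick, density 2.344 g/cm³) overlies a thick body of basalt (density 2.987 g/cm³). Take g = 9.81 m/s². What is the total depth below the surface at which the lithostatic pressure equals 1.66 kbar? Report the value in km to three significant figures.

6.42 km

Pressure at base of upper layers: 2344×9.81×3500 = 8.048×10^7 Pa = 0.8048 kbar
Remaining pressure to be supplied by basalt: 1.660×10^8 − 8.048×10^7 = 8.552×10^7 Pa
Additional depth in basalt = 8.552×10^7 Pa / (2987 kg/m³ × 9.81 m/s²) = 2918.5 m
Total depth = 3500 m + 2918.5 m = 6418.5 m
= 6.4185 km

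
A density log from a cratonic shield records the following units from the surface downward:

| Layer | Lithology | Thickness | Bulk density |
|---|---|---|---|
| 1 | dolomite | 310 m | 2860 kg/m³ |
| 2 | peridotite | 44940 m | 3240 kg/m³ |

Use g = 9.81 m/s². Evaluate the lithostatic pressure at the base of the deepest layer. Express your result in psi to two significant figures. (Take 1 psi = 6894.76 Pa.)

210000 psi

dolomite: 2860 kg/m³ × 9.81 m/s² × 310 m = 8.698×10^6 Pa = 1261 psi
peridotite: 3240 kg/m³ × 9.81 m/s² × 44940 m = 1.428×10^9 Pa = 2.072×10^5 psi
Total = 1261 + 2.072×10^5 = 2.0843×10^5 psi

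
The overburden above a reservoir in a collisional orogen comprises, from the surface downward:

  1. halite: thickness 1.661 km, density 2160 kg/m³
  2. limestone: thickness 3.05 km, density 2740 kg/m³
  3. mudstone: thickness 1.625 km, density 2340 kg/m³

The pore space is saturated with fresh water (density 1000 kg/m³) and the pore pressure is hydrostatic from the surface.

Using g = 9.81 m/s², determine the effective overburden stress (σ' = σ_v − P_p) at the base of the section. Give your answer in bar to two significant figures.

Overburden (lithostatic) stress σ_v:
halite: 2160 kg/m³ × 9.81 m/s² × 1661 m = 3.520×10^7 Pa = 35.20 MPa
limestone: 2740 kg/m³ × 9.81 m/s² × 3050 m = 8.198×10^7 Pa = 81.98 MPa
mudstone: 2340 kg/m³ × 9.81 m/s² × 1625 m = 3.730×10^7 Pa = 37.30 MPa
Total = 35.20 + 81.98 + 37.30 = 154.48 MPa
Pore pressure P_p = 1000 kg/m³ × 9.81 m/s² × 6336 m = 6.216×10^7 Pa = 62.16 MPa
Effective stress σ' = σ_v − P_p = 154.5 − 62.16 = 92.324 MPa = 923.24 bar

920 bar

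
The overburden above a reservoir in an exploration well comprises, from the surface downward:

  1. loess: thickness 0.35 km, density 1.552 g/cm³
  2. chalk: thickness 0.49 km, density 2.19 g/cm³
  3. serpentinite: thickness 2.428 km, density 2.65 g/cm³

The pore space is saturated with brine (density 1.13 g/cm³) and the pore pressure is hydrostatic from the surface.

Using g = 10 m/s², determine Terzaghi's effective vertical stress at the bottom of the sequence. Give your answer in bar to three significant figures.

436 bar

Overburden (lithostatic) stress σ_v:
loess: 1552 kg/m³ × 10 m/s² × 350 m = 5.432×10^6 Pa = 5.432 MPa
chalk: 2190 kg/m³ × 10 m/s² × 490 m = 1.073×10^7 Pa = 10.73 MPa
serpentinite: 2650 kg/m³ × 10 m/s² × 2428 m = 6.434×10^7 Pa = 64.34 MPa
Total = 5.432 + 10.73 + 64.34 = 80.505 MPa
Pore pressure P_p = 1130 kg/m³ × 10 m/s² × 3268 m = 3.693×10^7 Pa = 36.93 MPa
Effective stress σ' = σ_v − P_p = 80.50 − 36.93 = 43.577 MPa = 435.77 bar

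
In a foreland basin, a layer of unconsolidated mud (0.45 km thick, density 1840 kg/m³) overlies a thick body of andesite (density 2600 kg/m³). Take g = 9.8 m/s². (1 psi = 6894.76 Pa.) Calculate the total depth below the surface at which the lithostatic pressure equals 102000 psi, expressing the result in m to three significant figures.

Pressure at base of upper layers: 1840×9.8×450 = 8.114×10^6 Pa = 1177 psi
Remaining pressure to be supplied by andesite: 7.033×10^8 − 8.114×10^6 = 6.952×10^8 Pa
Additional depth in andesite = 6.952×10^8 Pa / (2600 kg/m³ × 9.8 m/s²) = 27282 m
Total depth = 450 m + 27282 m = 27732 m

27700 m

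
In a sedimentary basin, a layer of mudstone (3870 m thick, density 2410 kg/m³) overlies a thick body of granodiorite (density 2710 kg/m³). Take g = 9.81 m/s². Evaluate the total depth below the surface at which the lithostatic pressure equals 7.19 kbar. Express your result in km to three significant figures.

27.5 km

Pressure at base of upper layers: 2410×9.81×3870 = 9.149×10^7 Pa = 0.9149 kbar
Remaining pressure to be supplied by granodiorite: 7.190×10^8 − 9.149×10^7 = 6.275×10^8 Pa
Additional depth in granodiorite = 6.275×10^8 Pa / (2710 kg/m³ × 9.81 m/s²) = 23604 m
Total depth = 3870 m + 23604 m = 27474 m
= 27.474 km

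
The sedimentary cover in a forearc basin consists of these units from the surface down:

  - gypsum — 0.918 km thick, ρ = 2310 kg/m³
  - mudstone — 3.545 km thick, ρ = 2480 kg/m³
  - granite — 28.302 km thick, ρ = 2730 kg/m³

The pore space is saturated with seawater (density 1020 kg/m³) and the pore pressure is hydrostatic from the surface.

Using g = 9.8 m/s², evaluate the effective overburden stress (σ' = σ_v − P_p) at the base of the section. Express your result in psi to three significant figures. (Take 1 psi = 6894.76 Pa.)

77800 psi

Overburden (lithostatic) stress σ_v:
gypsum: 2310 kg/m³ × 9.8 m/s² × 918 m = 2.078×10^7 Pa = 20.78 MPa
mudstone: 2480 kg/m³ × 9.8 m/s² × 3545 m = 8.616×10^7 Pa = 86.16 MPa
granite: 2730 kg/m³ × 9.8 m/s² × 28302 m = 7.572×10^8 Pa = 757.2 MPa
Total = 20.78 + 86.16 + 757.2 = 864.13 MPa
Pore pressure P_p = 1020 kg/m³ × 9.8 m/s² × 32765 m = 3.275×10^8 Pa = 327.5 MPa
Effective stress σ' = σ_v − P_p = 864.1 − 327.5 = 536.61 MPa = 77829 psi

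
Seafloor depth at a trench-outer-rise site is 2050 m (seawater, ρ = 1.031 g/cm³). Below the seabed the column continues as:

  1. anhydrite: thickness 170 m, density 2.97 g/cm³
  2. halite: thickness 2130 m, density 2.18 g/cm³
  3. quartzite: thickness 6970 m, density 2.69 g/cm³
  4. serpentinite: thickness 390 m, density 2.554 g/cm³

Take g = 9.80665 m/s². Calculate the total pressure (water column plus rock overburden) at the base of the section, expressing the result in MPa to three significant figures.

seawater: 1031 kg/m³ × 9.80665 m/s² × 2050 m = 2.073×10^7 Pa = 20.73 MPa
anhydrite: 2970 kg/m³ × 9.80665 m/s² × 170 m = 4.951×10^6 Pa = 4.951 MPa
halite: 2180 kg/m³ × 9.80665 m/s² × 2130 m = 4.554×10^7 Pa = 45.54 MPa
quartzite: 2690 kg/m³ × 9.80665 m/s² × 6970 m = 1.839×10^8 Pa = 183.9 MPa
serpentinite: 2554 kg/m³ × 9.80665 m/s² × 390 m = 9.768×10^6 Pa = 9.768 MPa
Total = 20.73 + 4.951 + 45.54 + 183.9 + 9.768 = 264.85 MPa

265 MPa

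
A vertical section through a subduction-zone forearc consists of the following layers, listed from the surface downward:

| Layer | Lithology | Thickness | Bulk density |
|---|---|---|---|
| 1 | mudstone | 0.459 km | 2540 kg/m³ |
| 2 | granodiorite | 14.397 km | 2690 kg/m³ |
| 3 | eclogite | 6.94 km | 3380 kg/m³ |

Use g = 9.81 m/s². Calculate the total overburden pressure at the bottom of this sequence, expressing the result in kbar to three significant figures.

6.21 kbar

mudstone: 2540 kg/m³ × 9.81 m/s² × 459 m = 1.144×10^7 Pa = 0.1144 kbar
granodiorite: 2690 kg/m³ × 9.81 m/s² × 14397 m = 3.799×10^8 Pa = 3.799 kbar
eclogite: 3380 kg/m³ × 9.81 m/s² × 6940 m = 2.301×10^8 Pa = 2.301 kbar
Total = 0.1144 + 3.799 + 2.301 = 6.2147 kbar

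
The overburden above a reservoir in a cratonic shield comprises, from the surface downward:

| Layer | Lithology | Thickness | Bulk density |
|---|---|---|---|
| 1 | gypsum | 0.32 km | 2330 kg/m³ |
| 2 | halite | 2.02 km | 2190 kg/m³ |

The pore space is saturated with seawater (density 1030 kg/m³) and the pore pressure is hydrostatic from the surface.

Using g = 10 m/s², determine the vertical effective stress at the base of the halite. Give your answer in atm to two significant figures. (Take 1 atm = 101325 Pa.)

270 atm

Overburden (lithostatic) stress σ_v:
gypsum: 2330 kg/m³ × 10 m/s² × 320 m = 7.456×10^6 Pa = 7.456 MPa
halite: 2190 kg/m³ × 10 m/s² × 2020 m = 4.424×10^7 Pa = 44.24 MPa
Total = 7.456 + 44.24 = 51.694 MPa
Pore pressure P_p = 1030 kg/m³ × 10 m/s² × 2340 m = 2.410×10^7 Pa = 24.10 MPa
Effective stress σ' = σ_v − P_p = 51.69 − 24.10 = 27.592 MPa = 272.31 atm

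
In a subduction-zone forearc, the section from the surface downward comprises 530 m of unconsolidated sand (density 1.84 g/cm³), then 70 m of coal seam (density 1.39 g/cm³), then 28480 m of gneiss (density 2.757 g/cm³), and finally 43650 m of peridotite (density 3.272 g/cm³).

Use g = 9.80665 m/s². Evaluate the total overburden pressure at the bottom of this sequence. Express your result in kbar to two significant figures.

22 kbar

unconsolidated sand: 1840 kg/m³ × 9.80665 m/s² × 530 m = 9.563×10^6 Pa = 0.09563 kbar
coal seam: 1390 kg/m³ × 9.80665 m/s² × 70 m = 9.542×10^5 Pa = 9.542×10^-3 kbar
gneiss: 2757 kg/m³ × 9.80665 m/s² × 28480 m = 7.700×10^8 Pa = 7.700 kbar
peridotite: 3272 kg/m³ × 9.80665 m/s² × 43650 m = 1.401×10^9 Pa = 14.01 kbar
Total = 0.09563 + 9.542×10^-3 + 7.700 + 14.01 = 21.811 kbar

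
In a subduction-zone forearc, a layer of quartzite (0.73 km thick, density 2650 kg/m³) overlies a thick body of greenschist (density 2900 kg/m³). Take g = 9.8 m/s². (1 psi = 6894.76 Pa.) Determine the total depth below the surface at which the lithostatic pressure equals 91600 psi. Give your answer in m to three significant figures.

Pressure at base of upper layers: 2650×9.8×730 = 1.896×10^7 Pa = 2750 psi
Remaining pressure to be supplied by greenschist: 6.316×10^8 − 1.896×10^7 = 6.126×10^8 Pa
Additional depth in greenschist = 6.126×10^8 Pa / (2900 kg/m³ × 9.8 m/s²) = 21555 m
Total depth = 730 m + 21555 m = 22285 m

22300 m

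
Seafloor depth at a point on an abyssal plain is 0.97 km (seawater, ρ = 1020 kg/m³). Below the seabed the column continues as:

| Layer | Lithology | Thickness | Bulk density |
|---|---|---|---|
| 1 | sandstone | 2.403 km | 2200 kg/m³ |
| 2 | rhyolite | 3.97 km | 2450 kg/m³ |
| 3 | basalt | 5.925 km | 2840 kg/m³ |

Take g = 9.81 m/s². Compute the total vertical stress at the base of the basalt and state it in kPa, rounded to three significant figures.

322000 kPa

seawater: 1020 kg/m³ × 9.81 m/s² × 970 m = 9.706×10^6 Pa = 9706 kPa
sandstone: 2200 kg/m³ × 9.81 m/s² × 2403 m = 5.186×10^7 Pa = 51862 kPa
rhyolite: 2450 kg/m³ × 9.81 m/s² × 3970 m = 9.542×10^7 Pa = 95417 kPa
basalt: 2840 kg/m³ × 9.81 m/s² × 5925 m = 1.651×10^8 Pa = 1.651×10^5 kPa
Total = 9706 + 51862 + 95417 + 1.651×10^5 = 3.2206×10^5 kPa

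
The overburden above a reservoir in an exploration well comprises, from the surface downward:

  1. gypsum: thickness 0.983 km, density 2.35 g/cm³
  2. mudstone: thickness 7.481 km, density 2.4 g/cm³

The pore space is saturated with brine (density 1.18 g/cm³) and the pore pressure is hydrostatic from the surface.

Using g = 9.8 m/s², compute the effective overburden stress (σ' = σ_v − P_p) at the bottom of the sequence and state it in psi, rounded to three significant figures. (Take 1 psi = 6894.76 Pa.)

14600 psi

Overburden (lithostatic) stress σ_v:
gypsum: 2350 kg/m³ × 9.8 m/s² × 983 m = 2.264×10^7 Pa = 22.64 MPa
mudstone: 2400 kg/m³ × 9.8 m/s² × 7481 m = 1.760×10^8 Pa = 176.0 MPa
Total = 22.64 + 176.0 = 198.59 MPa
Pore pressure P_p = 1180 kg/m³ × 9.8 m/s² × 8464 m = 9.788×10^7 Pa = 97.88 MPa
Effective stress σ' = σ_v − P_p = 198.6 − 97.88 = 100.71 MPa = 14607 psi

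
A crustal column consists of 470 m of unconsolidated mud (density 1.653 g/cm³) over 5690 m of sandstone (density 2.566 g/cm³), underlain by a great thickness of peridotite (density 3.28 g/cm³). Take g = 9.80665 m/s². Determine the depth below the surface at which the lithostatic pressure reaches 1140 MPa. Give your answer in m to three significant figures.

36900 m

Pressure at base of upper layers: 1653×9.80665×470 + 2566×9.80665×5690 = 1.508×10^8 Pa = 150.8 MPa
Remaining pressure to be supplied by peridotite: 1.140×10^9 − 1.508×10^8 = 9.892×10^8 Pa
Additional depth in peridotite = 9.892×10^8 Pa / (3280 kg/m³ × 9.80665 m/s²) = 30753 m
Total depth = 6160 m + 30753 m = 36913 m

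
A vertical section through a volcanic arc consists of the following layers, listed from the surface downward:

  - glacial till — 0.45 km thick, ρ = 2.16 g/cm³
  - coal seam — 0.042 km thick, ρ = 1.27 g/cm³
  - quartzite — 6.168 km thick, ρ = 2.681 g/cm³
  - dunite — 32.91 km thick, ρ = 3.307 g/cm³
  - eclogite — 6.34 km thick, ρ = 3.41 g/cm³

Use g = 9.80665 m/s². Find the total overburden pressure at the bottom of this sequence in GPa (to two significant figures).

glacial till: 2160 kg/m³ × 9.80665 m/s² × 450 m = 9.532×10^6 Pa = 9.532×10^-3 GPa
coal seam: 1270 kg/m³ × 9.80665 m/s² × 42 m = 5.231×10^5 Pa = 5.231×10^-4 GPa
quartzite: 2681 kg/m³ × 9.80665 m/s² × 6168 m = 1.622×10^8 Pa = 0.1622 GPa
dunite: 3307 kg/m³ × 9.80665 m/s² × 32910 m = 1.067×10^9 Pa = 1.067 GPa
eclogite: 3410 kg/m³ × 9.80665 m/s² × 6340 m = 2.120×10^8 Pa = 0.2120 GPa
Total = 9.532×10^-3 + 5.231×10^-4 + 0.1622 + 1.067 + 0.2120 = 1.4515 GPa

1.5 GPa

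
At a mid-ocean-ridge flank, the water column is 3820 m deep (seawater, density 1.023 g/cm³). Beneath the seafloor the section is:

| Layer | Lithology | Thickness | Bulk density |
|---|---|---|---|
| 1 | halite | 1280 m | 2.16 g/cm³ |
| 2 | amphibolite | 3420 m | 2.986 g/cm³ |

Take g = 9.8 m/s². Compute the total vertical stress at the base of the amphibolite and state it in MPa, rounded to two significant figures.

seawater: 1023 kg/m³ × 9.8 m/s² × 3820 m = 3.830×10^7 Pa = 38.30 MPa
halite: 2160 kg/m³ × 9.8 m/s² × 1280 m = 2.710×10^7 Pa = 27.10 MPa
amphibolite: 2986 kg/m³ × 9.8 m/s² × 3420 m = 1.001×10^8 Pa = 100.1 MPa
Total = 38.30 + 27.10 + 100.1 = 165.47 MPa

170 MPa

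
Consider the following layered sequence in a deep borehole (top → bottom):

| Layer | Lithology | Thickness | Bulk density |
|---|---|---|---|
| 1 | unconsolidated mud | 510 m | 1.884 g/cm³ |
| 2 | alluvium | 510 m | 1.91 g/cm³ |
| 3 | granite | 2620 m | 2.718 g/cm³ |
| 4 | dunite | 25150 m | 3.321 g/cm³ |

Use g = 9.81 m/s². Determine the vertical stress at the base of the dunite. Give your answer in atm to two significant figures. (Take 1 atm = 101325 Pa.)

unconsolidated mud: 1884 kg/m³ × 9.81 m/s² × 510 m = 9.426×10^6 Pa = 93.03 atm
alluvium: 1910 kg/m³ × 9.81 m/s² × 510 m = 9.556×10^6 Pa = 94.31 atm
granite: 2718 kg/m³ × 9.81 m/s² × 2620 m = 6.986×10^7 Pa = 689.5 atm
dunite: 3321 kg/m³ × 9.81 m/s² × 25150 m = 8.194×10^8 Pa = 8086 atm
Total = 93.03 + 94.31 + 689.5 + 8086 = 8963.3 atm

9000 atm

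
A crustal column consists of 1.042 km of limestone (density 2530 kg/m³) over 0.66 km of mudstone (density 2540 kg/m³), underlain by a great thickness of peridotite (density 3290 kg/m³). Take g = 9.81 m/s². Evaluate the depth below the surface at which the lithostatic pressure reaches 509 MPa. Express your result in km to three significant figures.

16.2 km

Pressure at base of upper layers: 2530×9.81×1042 + 2540×9.81×660 = 4.231×10^7 Pa = 42.31 MPa
Remaining pressure to be supplied by peridotite: 5.090×10^8 − 4.231×10^7 = 4.667×10^8 Pa
Additional depth in peridotite = 4.667×10^8 Pa / (3290 kg/m³ × 9.81 m/s²) = 14460 m
Total depth = 1702 m + 14460 m = 16162 m
= 16.162 km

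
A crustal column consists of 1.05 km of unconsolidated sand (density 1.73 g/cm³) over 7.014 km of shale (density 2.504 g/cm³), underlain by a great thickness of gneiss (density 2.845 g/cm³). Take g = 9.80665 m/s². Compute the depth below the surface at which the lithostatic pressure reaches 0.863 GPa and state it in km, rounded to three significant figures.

32.2 km

Pressure at base of upper layers: 1730×9.80665×1050 + 2504×9.80665×7014 = 1.900×10^8 Pa = 0.1900 GPa
Remaining pressure to be supplied by gneiss: 8.630×10^8 − 1.900×10^8 = 6.730×10^8 Pa
Additional depth in gneiss = 6.730×10^8 Pa / (2845 kg/m³ × 9.80665 m/s²) = 24120 m
Total depth = 8064 m + 24120 m = 32184 m
= 32.184 km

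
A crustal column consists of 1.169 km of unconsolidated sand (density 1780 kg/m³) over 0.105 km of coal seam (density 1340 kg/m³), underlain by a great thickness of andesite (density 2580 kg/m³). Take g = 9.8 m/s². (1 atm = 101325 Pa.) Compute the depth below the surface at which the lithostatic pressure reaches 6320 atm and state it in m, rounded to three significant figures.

25700 m

Pressure at base of upper layers: 1780×9.8×1169 + 1340×9.8×105 = 2.177×10^7 Pa = 214.9 atm
Remaining pressure to be supplied by andesite: 6.404×10^8 − 2.177×10^7 = 6.186×10^8 Pa
Additional depth in andesite = 6.186×10^8 Pa / (2580 kg/m³ × 9.8 m/s²) = 24466 m
Total depth = 1274 m + 24466 m = 25740 m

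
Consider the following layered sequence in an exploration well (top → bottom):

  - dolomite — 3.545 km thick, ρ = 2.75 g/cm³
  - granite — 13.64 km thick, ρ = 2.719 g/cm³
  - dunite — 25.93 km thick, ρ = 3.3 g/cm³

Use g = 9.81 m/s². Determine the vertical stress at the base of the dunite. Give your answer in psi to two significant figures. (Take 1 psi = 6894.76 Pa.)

dolomite: 2750 kg/m³ × 9.81 m/s² × 3545 m = 9.564×10^7 Pa = 13871 psi
granite: 2719 kg/m³ × 9.81 m/s² × 13640 m = 3.638×10^8 Pa = 52768 psi
dunite: 3300 kg/m³ × 9.81 m/s² × 25930 m = 8.394×10^8 Pa = 1.217×10^5 psi
Total = 13871 + 52768 + 1.217×10^5 = 1.8839×10^5 psi

190000 psi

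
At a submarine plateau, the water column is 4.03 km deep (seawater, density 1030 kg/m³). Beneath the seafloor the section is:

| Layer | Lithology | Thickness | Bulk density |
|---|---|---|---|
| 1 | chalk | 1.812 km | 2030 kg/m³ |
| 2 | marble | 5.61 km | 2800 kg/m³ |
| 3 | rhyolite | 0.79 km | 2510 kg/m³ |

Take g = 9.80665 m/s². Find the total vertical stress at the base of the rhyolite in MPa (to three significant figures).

250 MPa

seawater: 1030 kg/m³ × 9.80665 m/s² × 4030 m = 4.071×10^7 Pa = 40.71 MPa
chalk: 2030 kg/m³ × 9.80665 m/s² × 1812 m = 3.607×10^7 Pa = 36.07 MPa
marble: 2800 kg/m³ × 9.80665 m/s² × 5610 m = 1.540×10^8 Pa = 154.0 MPa
rhyolite: 2510 kg/m³ × 9.80665 m/s² × 790 m = 1.945×10^7 Pa = 19.45 MPa
Total = 40.71 + 36.07 + 154.0 + 19.45 = 250.27 MPa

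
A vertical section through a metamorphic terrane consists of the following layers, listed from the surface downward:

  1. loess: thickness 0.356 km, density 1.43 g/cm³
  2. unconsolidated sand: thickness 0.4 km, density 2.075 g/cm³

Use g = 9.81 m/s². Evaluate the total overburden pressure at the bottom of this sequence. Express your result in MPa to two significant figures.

loess: 1430 kg/m³ × 9.81 m/s² × 356 m = 4.994×10^6 Pa = 4.994 MPa
unconsolidated sand: 2075 kg/m³ × 9.81 m/s² × 400 m = 8.142×10^6 Pa = 8.142 MPa
Total = 4.994 + 8.142 = 13.136 MPa

13 MPa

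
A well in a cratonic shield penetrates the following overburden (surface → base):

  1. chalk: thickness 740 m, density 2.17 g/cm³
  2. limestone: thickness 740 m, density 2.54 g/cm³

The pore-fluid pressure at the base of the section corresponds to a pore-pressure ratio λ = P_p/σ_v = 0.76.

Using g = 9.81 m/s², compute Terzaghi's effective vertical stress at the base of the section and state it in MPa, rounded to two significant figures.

Overburden (lithostatic) stress σ_v:
chalk: 2170 kg/m³ × 9.81 m/s² × 740 m = 1.575×10^7 Pa = 15.75 MPa
limestone: 2540 kg/m³ × 9.81 m/s² × 740 m = 1.844×10^7 Pa = 18.44 MPa
Total = 15.75 + 18.44 = 34.192 MPa
Pore pressure P_p = λ·σ_v = 0.76 × 34.19 MPa = 25.99 MPa
Effective stress σ' = σ_v − P_p = 34.19 − 25.99 = 8.2060 MPa

8.2 MPa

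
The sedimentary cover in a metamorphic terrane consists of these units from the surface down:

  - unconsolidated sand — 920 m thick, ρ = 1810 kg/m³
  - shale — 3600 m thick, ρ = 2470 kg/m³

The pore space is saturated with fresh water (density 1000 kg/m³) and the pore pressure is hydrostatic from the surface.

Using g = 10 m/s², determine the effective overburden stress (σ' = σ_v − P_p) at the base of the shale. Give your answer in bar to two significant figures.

600 bar

Overburden (lithostatic) stress σ_v:
unconsolidated sand: 1810 kg/m³ × 10 m/s² × 920 m = 1.665×10^7 Pa = 16.65 MPa
shale: 2470 kg/m³ × 10 m/s² × 3600 m = 8.892×10^7 Pa = 88.92 MPa
Total = 16.65 + 88.92 = 105.57 MPa
Pore pressure P_p = 1000 kg/m³ × 10 m/s² × 4520 m = 4.520×10^7 Pa = 45.20 MPa
Effective stress σ' = σ_v − P_p = 105.6 − 45.20 = 60.372 MPa = 603.72 bar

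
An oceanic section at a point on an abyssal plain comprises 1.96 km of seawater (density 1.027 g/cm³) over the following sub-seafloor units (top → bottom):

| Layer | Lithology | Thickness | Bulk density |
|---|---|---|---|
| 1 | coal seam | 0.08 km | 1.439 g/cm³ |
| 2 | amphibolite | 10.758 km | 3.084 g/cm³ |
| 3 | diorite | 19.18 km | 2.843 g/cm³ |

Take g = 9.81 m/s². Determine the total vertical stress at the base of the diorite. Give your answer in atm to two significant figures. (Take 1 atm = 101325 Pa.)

seawater: 1027 kg/m³ × 9.81 m/s² × 1960 m = 1.975×10^7 Pa = 194.9 atm
coal seam: 1439 kg/m³ × 9.81 m/s² × 80 m = 1.129×10^6 Pa = 11.15 atm
amphibolite: 3084 kg/m³ × 9.81 m/s² × 10758 m = 3.255×10^8 Pa = 3212 atm
diorite: 2843 kg/m³ × 9.81 m/s² × 19180 m = 5.349×10^8 Pa = 5279 atm
Total = 194.9 + 11.15 + 3212 + 5279 = 8697.5 atm

8700 atm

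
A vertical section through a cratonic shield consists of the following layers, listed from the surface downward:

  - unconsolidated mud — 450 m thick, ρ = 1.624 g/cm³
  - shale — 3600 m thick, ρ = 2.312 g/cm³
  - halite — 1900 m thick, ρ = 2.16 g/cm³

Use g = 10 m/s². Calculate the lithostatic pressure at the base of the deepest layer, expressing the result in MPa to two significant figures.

130 MPa

unconsolidated mud: 1624 kg/m³ × 10 m/s² × 450 m = 7.308×10^6 Pa = 7.308 MPa
shale: 2312 kg/m³ × 10 m/s² × 3600 m = 8.323×10^7 Pa = 83.23 MPa
halite: 2160 kg/m³ × 10 m/s² × 1900 m = 4.104×10^7 Pa = 41.04 MPa
Total = 7.308 + 83.23 + 41.04 = 131.58 MPa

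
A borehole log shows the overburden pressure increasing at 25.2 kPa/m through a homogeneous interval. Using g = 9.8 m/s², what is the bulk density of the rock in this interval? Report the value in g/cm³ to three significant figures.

2.57 g/cm³

ρ = (dP/dz)/g = 25.2 kPa/m / 9.8 m/s² = 25200 Pa/m / 9.8 m/s² = 2571.4 kg/m³
= 2.571 g/cm³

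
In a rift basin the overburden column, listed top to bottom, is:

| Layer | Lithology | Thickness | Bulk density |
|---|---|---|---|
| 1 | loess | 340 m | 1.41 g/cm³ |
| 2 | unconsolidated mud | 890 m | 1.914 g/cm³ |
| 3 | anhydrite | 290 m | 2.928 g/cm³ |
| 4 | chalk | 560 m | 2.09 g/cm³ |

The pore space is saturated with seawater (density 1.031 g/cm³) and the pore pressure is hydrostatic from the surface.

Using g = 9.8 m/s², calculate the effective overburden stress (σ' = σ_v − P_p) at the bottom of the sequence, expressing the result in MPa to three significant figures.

Overburden (lithostatic) stress σ_v:
loess: 1410 kg/m³ × 9.8 m/s² × 340 m = 4.698×10^6 Pa = 4.698 MPa
unconsolidated mud: 1914 kg/m³ × 9.8 m/s² × 890 m = 1.669×10^7 Pa = 16.69 MPa
anhydrite: 2928 kg/m³ × 9.8 m/s² × 290 m = 8.321×10^6 Pa = 8.321 MPa
chalk: 2090 kg/m³ × 9.8 m/s² × 560 m = 1.147×10^7 Pa = 11.47 MPa
Total = 4.698 + 16.69 + 8.321 + 11.47 = 41.183 MPa
Pore pressure P_p = 1031 kg/m³ × 9.8 m/s² × 2080 m = 2.102×10^7 Pa = 21.02 MPa
Effective stress σ' = σ_v − P_p = 41.18 − 21.02 = 20.167 MPa

20.2 MPa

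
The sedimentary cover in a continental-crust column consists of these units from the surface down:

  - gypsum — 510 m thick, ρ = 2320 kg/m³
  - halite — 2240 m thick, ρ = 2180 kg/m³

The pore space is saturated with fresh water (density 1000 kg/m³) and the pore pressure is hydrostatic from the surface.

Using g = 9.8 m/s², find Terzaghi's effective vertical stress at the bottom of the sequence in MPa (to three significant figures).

32.5 MPa

Overburden (lithostatic) stress σ_v:
gypsum: 2320 kg/m³ × 9.8 m/s² × 510 m = 1.160×10^7 Pa = 11.60 MPa
halite: 2180 kg/m³ × 9.8 m/s² × 2240 m = 4.786×10^7 Pa = 47.86 MPa
Total = 11.60 + 47.86 = 59.451 MPa
Pore pressure P_p = 1000 kg/m³ × 9.8 m/s² × 2750 m = 2.695×10^7 Pa = 26.95 MPa
Effective stress σ' = σ_v − P_p = 59.45 − 26.95 = 32.501 MPa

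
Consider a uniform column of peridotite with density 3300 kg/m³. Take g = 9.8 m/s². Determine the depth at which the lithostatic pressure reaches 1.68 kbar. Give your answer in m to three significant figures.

h = P/(ρg) = 1.68 kbar / (3300 kg/m³ × 9.8 m/s²) = 1.680×10^8 Pa / 32340 Pa/m = 5194.8 m

5190 m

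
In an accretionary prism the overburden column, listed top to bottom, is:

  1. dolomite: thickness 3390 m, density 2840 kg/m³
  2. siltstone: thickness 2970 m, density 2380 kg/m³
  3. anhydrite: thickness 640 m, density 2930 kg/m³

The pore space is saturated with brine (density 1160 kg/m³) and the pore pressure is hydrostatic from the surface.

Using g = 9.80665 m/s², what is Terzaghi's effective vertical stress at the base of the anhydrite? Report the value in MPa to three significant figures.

Overburden (lithostatic) stress σ_v:
dolomite: 2840 kg/m³ × 9.80665 m/s² × 3390 m = 9.441×10^7 Pa = 94.41 MPa
siltstone: 2380 kg/m³ × 9.80665 m/s² × 2970 m = 6.932×10^7 Pa = 69.32 MPa
anhydrite: 2930 kg/m³ × 9.80665 m/s² × 640 m = 1.839×10^7 Pa = 18.39 MPa
Total = 94.41 + 69.32 + 18.39 = 182.12 MPa
Pore pressure P_p = 1160 kg/m³ × 9.80665 m/s² × 7000 m = 7.963×10^7 Pa = 79.63 MPa
Effective stress σ' = σ_v − P_p = 182.1 − 79.63 = 102.49 MPa

102 MPa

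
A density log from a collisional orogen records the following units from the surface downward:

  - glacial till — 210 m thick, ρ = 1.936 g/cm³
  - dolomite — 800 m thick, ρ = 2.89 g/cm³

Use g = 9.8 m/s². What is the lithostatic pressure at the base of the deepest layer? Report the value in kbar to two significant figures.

glacial till: 1936 kg/m³ × 9.8 m/s² × 210 m = 3.984×10^6 Pa = 0.03984 kbar
dolomite: 2890 kg/m³ × 9.8 m/s² × 800 m = 2.266×10^7 Pa = 0.2266 kbar
Total = 0.03984 + 0.2266 = 0.26642 kbar

0.27 kbar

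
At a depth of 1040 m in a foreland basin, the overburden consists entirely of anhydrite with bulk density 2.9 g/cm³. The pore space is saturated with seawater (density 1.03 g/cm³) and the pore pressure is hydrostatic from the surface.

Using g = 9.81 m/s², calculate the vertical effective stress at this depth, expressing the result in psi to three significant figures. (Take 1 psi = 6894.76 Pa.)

Overburden (lithostatic) stress σ_v:
anhydrite: 2900 kg/m³ × 9.81 m/s² × 1040 m = 2.959×10^7 Pa = 29.59 MPa
Pore pressure P_p = 1030 kg/m³ × 9.81 m/s² × 1040 m = 1.051×10^7 Pa = 10.51 MPa
Effective stress σ' = σ_v − P_p = 29.59 − 10.51 = 19.078 MPa = 2767.1 psi

2770 psi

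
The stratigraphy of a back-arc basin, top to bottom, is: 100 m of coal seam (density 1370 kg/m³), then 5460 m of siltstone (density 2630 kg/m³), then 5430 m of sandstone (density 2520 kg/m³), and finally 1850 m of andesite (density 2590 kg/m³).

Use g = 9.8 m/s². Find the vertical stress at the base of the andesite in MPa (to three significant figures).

coal seam: 1370 kg/m³ × 9.8 m/s² × 100 m = 1.343×10^6 Pa = 1.343 MPa
siltstone: 2630 kg/m³ × 9.8 m/s² × 5460 m = 1.407×10^8 Pa = 140.7 MPa
sandstone: 2520 kg/m³ × 9.8 m/s² × 5430 m = 1.341×10^8 Pa = 134.1 MPa
andesite: 2590 kg/m³ × 9.8 m/s² × 1850 m = 4.696×10^7 Pa = 46.96 MPa
Total = 1.343 + 140.7 + 134.1 + 46.96 = 323.12 MPa

323 MPa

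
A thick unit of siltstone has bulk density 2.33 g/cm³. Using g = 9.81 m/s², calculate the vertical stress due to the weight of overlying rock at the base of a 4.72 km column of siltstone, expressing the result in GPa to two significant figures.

siltstone: 2330 kg/m³ × 9.81 m/s² × 4720 m = 1.079×10^8 Pa = 0.1079 GPa

0.11 GPa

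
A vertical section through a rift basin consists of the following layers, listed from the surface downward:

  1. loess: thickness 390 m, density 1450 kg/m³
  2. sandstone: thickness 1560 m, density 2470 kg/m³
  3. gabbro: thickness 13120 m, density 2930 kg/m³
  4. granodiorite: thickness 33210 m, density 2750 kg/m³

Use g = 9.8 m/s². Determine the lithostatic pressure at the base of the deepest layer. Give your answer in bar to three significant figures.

13200 bar

loess: 1450 kg/m³ × 9.8 m/s² × 390 m = 5.542×10^6 Pa = 55.42 bar
sandstone: 2470 kg/m³ × 9.8 m/s² × 1560 m = 3.776×10^7 Pa = 377.6 bar
gabbro: 2930 kg/m³ × 9.8 m/s² × 13120 m = 3.767×10^8 Pa = 3767 bar
granodiorite: 2750 kg/m³ × 9.8 m/s² × 33210 m = 8.950×10^8 Pa = 8950 bar
Total = 55.42 + 377.6 + 3767 + 8950 = 13150 bar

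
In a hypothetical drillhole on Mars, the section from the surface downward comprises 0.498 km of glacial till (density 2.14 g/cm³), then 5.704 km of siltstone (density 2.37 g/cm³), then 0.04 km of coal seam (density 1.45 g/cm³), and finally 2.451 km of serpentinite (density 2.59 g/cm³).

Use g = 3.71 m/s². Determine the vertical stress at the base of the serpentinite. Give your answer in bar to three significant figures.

779 bar

glacial till: 2140 kg/m³ × 3.71 m/s² × 498 m = 3.954×10^6 Pa = 39.54 bar
siltstone: 2370 kg/m³ × 3.71 m/s² × 5704 m = 5.015×10^7 Pa = 501.5 bar
coal seam: 1450 kg/m³ × 3.71 m/s² × 40 m = 2.152×10^5 Pa = 2.152 bar
serpentinite: 2590 kg/m³ × 3.71 m/s² × 2451 m = 2.355×10^7 Pa = 235.5 bar
Total = 39.54 + 501.5 + 2.152 + 235.5 = 778.74 bar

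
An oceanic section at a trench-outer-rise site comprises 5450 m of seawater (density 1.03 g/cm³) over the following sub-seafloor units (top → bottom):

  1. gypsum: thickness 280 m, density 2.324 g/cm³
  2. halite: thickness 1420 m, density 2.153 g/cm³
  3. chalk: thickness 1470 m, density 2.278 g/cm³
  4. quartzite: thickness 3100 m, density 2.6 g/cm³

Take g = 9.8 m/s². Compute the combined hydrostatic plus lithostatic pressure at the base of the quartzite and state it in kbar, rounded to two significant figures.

2.0 kbar

seawater: 1030 kg/m³ × 9.8 m/s² × 5450 m = 5.501×10^7 Pa = 0.5501 kbar
gypsum: 2324 kg/m³ × 9.8 m/s² × 280 m = 6.377×10^6 Pa = 0.06377 kbar
halite: 2153 kg/m³ × 9.8 m/s² × 1420 m = 2.996×10^7 Pa = 0.2996 kbar
chalk: 2278 kg/m³ × 9.8 m/s² × 1470 m = 3.282×10^7 Pa = 0.3282 kbar
quartzite: 2600 kg/m³ × 9.8 m/s² × 3100 m = 7.899×10^7 Pa = 0.7899 kbar
Total = 0.5501 + 0.06377 + 0.2996 + 0.3282 + 0.7899 = 2.0316 kbar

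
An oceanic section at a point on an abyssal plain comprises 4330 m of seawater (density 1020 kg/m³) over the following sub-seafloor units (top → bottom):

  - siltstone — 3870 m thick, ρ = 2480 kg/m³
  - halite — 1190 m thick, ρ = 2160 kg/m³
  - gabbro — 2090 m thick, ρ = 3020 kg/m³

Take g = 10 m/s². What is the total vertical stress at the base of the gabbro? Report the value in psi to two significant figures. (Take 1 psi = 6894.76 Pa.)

33000 psi

seawater: 1020 kg/m³ × 10 m/s² × 4330 m = 4.417×10^7 Pa = 6406 psi
siltstone: 2480 kg/m³ × 10 m/s² × 3870 m = 9.598×10^7 Pa = 13920 psi
halite: 2160 kg/m³ × 10 m/s² × 1190 m = 2.570×10^7 Pa = 3728 psi
gabbro: 3020 kg/m³ × 10 m/s² × 2090 m = 6.312×10^7 Pa = 9154 psi
Total = 6406 + 13920 + 3728 + 9154 = 33208 psi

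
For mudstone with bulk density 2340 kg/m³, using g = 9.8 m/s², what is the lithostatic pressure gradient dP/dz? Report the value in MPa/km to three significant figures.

dP/dz = ρg = 2340 kg/m³ × 9.8 m/s² = 22932 Pa/m
= 22932 Pa/m × (1 MPa/km / 1000.0 Pa/m) = 22.932 MPa/km

22.9 MPa/km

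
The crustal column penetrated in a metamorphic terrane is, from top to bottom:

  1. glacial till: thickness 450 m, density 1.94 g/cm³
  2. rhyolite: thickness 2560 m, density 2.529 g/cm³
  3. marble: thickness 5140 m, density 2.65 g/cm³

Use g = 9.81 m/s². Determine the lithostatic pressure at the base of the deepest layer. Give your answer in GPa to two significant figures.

glacial till: 1940 kg/m³ × 9.81 m/s² × 450 m = 8.564×10^6 Pa = 8.564×10^-3 GPa
rhyolite: 2529 kg/m³ × 9.81 m/s² × 2560 m = 6.351×10^7 Pa = 0.06351 GPa
marble: 2650 kg/m³ × 9.81 m/s² × 5140 m = 1.336×10^8 Pa = 0.1336 GPa
Total = 8.564×10^-3 + 0.06351 + 0.1336 = 0.20570 GPa

0.21 GPa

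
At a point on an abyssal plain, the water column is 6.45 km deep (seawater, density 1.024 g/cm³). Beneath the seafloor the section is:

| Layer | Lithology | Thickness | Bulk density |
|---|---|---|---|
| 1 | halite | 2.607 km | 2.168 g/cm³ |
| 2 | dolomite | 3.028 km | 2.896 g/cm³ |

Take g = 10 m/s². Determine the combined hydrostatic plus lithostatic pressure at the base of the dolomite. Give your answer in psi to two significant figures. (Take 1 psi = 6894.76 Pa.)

30000 psi

seawater: 1024 kg/m³ × 10 m/s² × 6450 m = 6.605×10^7 Pa = 9579 psi
halite: 2168 kg/m³ × 10 m/s² × 2607 m = 5.652×10^7 Pa = 8197 psi
dolomite: 2896 kg/m³ × 10 m/s² × 3028 m = 8.769×10^7 Pa = 12718 psi
Total = 9579 + 8197 + 12718 = 30495 psi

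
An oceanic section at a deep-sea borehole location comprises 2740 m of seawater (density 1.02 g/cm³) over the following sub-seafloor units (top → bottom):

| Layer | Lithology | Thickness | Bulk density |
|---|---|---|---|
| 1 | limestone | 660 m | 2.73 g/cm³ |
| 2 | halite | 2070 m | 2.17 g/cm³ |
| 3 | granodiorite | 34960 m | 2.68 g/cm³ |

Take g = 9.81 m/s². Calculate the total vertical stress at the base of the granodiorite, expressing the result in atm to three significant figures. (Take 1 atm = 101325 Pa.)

9950 atm

seawater: 1020 kg/m³ × 9.81 m/s² × 2740 m = 2.742×10^7 Pa = 270.6 atm
limestone: 2730 kg/m³ × 9.81 m/s² × 660 m = 1.768×10^7 Pa = 174.4 atm
halite: 2170 kg/m³ × 9.81 m/s² × 2070 m = 4.407×10^7 Pa = 434.9 atm
granodiorite: 2680 kg/m³ × 9.81 m/s² × 34960 m = 9.191×10^8 Pa = 9071 atm
Total = 270.6 + 174.4 + 434.9 + 9071 = 9951.0 atm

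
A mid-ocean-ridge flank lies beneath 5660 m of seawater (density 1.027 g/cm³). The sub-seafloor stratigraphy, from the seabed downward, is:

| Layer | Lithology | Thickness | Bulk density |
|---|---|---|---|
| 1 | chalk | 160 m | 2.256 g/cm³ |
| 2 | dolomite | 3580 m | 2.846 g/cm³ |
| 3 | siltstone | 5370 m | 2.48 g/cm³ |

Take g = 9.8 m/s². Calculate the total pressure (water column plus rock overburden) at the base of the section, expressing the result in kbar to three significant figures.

2.91 kbar

seawater: 1027 kg/m³ × 9.8 m/s² × 5660 m = 5.697×10^7 Pa = 0.5697 kbar
chalk: 2256 kg/m³ × 9.8 m/s² × 160 m = 3.537×10^6 Pa = 0.03537 kbar
dolomite: 2846 kg/m³ × 9.8 m/s² × 3580 m = 9.985×10^7 Pa = 0.9985 kbar
siltstone: 2480 kg/m³ × 9.8 m/s² × 5370 m = 1.305×10^8 Pa = 1.305 kbar
Total = 0.5697 + 0.03537 + 0.9985 + 1.305 = 2.9086 kbar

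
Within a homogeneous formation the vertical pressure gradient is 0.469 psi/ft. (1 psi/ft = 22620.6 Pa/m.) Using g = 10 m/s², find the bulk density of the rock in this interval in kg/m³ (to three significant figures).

1060 kg/m³

ρ = (dP/dz)/g = 0.469 psi/ft / 10 m/s² = 10609 Pa/m / 10 m/s² = 1060.9 kg/m³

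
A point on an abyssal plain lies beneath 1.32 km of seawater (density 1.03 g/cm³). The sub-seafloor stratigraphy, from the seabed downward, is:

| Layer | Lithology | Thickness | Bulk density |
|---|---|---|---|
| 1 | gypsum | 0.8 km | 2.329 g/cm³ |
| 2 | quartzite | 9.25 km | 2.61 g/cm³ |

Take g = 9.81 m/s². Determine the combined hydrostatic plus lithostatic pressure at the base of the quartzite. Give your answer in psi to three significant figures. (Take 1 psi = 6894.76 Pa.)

seawater: 1030 kg/m³ × 9.81 m/s² × 1320 m = 1.334×10^7 Pa = 1934 psi
gypsum: 2329 kg/m³ × 9.81 m/s² × 800 m = 1.828×10^7 Pa = 2651 psi
quartzite: 2610 kg/m³ × 9.81 m/s² × 9250 m = 2.368×10^8 Pa = 34350 psi
Total = 1934 + 2651 + 34350 = 38936 psi

38900 psi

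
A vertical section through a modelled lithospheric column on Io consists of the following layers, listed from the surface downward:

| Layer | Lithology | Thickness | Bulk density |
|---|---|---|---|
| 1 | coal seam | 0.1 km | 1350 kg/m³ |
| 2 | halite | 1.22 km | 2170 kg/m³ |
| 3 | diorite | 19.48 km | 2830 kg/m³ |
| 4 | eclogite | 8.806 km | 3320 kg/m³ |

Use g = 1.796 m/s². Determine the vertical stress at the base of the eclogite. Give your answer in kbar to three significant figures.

1.57 kbar

coal seam: 1350 kg/m³ × 1.796 m/s² × 100 m = 2.425×10^5 Pa = 2.425×10^-3 kbar
halite: 2170 kg/m³ × 1.796 m/s² × 1220 m = 4.755×10^6 Pa = 0.04755 kbar
diorite: 2830 kg/m³ × 1.796 m/s² × 19480 m = 9.901×10^7 Pa = 0.9901 kbar
eclogite: 3320 kg/m³ × 1.796 m/s² × 8806 m = 5.251×10^7 Pa = 0.5251 kbar
Total = 2.425×10^-3 + 0.04755 + 0.9901 + 0.5251 = 1.5652 kbar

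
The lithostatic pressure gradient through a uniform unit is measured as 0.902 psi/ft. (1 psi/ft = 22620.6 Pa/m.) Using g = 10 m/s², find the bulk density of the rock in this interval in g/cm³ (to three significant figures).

ρ = (dP/dz)/g = 0.902 psi/ft / 10 m/s² = 20404 Pa/m / 10 m/s² = 2040.4 kg/m³
= 2.040 g/cm³

2.04 g/cm³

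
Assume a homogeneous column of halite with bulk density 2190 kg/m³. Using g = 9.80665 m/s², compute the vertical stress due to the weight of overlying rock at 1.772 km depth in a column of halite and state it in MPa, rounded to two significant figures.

38 MPa

halite: 2190 kg/m³ × 9.80665 m/s² × 1772 m = 3.806×10^7 Pa = 38.06 MPa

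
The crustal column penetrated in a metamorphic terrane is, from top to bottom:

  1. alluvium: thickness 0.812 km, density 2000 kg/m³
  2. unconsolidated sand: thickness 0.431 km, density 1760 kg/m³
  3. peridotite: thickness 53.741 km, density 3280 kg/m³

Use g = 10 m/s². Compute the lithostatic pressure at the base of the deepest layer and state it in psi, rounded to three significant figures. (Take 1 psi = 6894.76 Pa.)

259000 psi

alluvium: 2000 kg/m³ × 10 m/s² × 812 m = 1.624×10^7 Pa = 2355 psi
unconsolidated sand: 1760 kg/m³ × 10 m/s² × 431 m = 7.586×10^6 Pa = 1100 psi
peridotite: 3280 kg/m³ × 10 m/s² × 53741 m = 1.763×10^9 Pa = 2.557×10^5 psi
Total = 2355 + 1100 + 2.557×10^5 = 2.5911×10^5 psi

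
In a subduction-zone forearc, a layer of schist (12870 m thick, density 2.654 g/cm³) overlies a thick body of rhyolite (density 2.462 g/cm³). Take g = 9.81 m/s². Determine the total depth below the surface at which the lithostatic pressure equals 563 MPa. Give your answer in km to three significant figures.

Pressure at base of upper layers: 2654×9.81×12870 = 3.351×10^8 Pa = 335.1 MPa
Remaining pressure to be supplied by rhyolite: 5.630×10^8 − 3.351×10^8 = 2.279×10^8 Pa
Additional depth in rhyolite = 2.279×10^8 Pa / (2462 kg/m³ × 9.81 m/s²) = 9436.8 m
Total depth = 12870 m + 9436.8 m = 22307 m
= 22.307 km

22.3 km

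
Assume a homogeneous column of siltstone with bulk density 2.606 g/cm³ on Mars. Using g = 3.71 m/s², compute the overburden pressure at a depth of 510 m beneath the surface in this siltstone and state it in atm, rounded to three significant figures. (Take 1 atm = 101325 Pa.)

48.7 atm

siltstone: 2606 kg/m³ × 3.71 m/s² × 510 m = 4.931×10^6 Pa = 48.66 atm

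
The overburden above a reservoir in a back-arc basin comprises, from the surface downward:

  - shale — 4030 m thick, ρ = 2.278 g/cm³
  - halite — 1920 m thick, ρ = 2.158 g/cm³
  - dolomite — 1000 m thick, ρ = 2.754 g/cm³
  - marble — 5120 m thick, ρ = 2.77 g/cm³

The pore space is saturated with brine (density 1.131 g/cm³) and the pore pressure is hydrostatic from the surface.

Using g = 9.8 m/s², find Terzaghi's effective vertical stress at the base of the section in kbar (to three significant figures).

Overburden (lithostatic) stress σ_v:
shale: 2278 kg/m³ × 9.8 m/s² × 4030 m = 8.997×10^7 Pa = 89.97 MPa
halite: 2158 kg/m³ × 9.8 m/s² × 1920 m = 4.060×10^7 Pa = 40.60 MPa
dolomite: 2754 kg/m³ × 9.8 m/s² × 1000 m = 2.699×10^7 Pa = 26.99 MPa
marble: 2770 kg/m³ × 9.8 m/s² × 5120 m = 1.390×10^8 Pa = 139.0 MPa
Total = 89.97 + 40.60 + 26.99 + 139.0 = 296.55 MPa
Pore pressure P_p = 1131 kg/m³ × 9.8 m/s² × 12070 m = 1.338×10^8 Pa = 133.8 MPa
Effective stress σ' = σ_v − P_p = 296.5 − 133.8 = 162.77 MPa = 1.6277 kbar

1.63 kbar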